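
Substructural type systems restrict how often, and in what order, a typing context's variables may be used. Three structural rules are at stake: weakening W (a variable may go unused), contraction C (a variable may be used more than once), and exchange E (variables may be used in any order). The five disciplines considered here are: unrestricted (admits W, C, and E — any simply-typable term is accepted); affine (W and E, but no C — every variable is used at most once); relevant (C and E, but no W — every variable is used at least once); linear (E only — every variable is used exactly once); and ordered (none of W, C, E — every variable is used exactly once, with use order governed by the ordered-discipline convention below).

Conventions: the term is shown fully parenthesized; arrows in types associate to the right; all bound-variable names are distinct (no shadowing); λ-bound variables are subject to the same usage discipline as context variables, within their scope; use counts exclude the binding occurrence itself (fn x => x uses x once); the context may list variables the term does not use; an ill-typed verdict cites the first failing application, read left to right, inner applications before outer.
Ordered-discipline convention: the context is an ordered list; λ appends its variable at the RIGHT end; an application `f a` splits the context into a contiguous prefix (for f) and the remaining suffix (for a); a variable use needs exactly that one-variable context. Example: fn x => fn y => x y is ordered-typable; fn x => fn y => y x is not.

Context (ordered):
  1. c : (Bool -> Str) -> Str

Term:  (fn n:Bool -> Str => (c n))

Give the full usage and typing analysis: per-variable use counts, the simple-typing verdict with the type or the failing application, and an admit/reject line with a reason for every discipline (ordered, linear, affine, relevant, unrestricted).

usage: c: 1×, n (bound): 1×
use order (left to right): c, n
typing: the term checks, with type (Bool -> Str) -> Str
ordered: ✓ — c, n once each; derivable with no W/C/E
linear: ✓ — single use per variable (c, n)
affine: ✓ — c, n: no repeats, contraction unneeded
relevant: ✓ — c, n: all used, weakening unneeded
unrestricted: ✓ — well-typed at (Bool -> Str) -> Str; no restrictions here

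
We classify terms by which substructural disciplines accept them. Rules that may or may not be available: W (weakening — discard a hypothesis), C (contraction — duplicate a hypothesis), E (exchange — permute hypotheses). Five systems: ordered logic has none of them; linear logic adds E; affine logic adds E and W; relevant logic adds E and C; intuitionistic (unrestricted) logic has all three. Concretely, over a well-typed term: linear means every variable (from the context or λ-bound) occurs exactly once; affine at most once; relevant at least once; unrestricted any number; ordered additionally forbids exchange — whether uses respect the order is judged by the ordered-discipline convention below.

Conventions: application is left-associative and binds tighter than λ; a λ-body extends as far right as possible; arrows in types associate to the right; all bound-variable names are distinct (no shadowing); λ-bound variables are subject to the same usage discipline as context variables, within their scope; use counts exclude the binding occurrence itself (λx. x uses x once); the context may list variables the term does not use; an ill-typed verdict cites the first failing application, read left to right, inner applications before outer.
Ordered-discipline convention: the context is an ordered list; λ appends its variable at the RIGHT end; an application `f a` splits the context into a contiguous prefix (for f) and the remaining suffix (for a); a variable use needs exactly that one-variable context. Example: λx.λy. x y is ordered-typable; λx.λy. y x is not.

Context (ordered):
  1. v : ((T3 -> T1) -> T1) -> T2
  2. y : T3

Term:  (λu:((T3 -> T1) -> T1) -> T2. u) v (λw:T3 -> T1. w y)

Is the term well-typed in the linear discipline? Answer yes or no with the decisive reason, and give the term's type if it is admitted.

yes — v, y, u, w: one use apiece; term : T2
variable uses: v ×1; y ×1; u (bound) ×1; w (bound) ×1
uses in reading order: u, v, w, y
typing: well-typed at T2
across the five disciplines: ordered ✗; linear ✓; affine ✓; relevant ✓; unrestricted ✓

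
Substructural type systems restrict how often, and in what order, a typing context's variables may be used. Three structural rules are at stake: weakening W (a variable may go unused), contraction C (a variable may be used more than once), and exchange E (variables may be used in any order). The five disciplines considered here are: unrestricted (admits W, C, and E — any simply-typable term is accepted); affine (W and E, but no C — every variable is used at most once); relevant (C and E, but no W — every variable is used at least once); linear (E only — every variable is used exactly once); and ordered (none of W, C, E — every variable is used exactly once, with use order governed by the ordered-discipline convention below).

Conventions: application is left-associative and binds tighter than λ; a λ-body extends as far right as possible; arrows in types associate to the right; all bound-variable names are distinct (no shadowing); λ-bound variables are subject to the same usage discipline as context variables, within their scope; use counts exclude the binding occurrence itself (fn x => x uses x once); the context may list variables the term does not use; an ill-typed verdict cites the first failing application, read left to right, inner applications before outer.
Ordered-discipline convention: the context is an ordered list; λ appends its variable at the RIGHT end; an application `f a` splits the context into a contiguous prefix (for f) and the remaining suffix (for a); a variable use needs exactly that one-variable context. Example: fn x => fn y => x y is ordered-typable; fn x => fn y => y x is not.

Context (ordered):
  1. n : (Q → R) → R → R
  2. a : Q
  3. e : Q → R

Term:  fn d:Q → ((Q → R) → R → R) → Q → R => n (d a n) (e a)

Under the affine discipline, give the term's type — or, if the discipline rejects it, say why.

not well-typed under affine — needs contraction — n ×2, a ×2
variable uses: n: 2; a: 2; e: 1; d (bound): 1
left-to-right use order: n, d, a, n, e, a
typing: ✓ — (Q → ((Q → R) → R → R) → Q → R) → R
all disciplines: ordered ✗ · linear ✗ · affine ✗ · relevant ✓ · unrestricted ✓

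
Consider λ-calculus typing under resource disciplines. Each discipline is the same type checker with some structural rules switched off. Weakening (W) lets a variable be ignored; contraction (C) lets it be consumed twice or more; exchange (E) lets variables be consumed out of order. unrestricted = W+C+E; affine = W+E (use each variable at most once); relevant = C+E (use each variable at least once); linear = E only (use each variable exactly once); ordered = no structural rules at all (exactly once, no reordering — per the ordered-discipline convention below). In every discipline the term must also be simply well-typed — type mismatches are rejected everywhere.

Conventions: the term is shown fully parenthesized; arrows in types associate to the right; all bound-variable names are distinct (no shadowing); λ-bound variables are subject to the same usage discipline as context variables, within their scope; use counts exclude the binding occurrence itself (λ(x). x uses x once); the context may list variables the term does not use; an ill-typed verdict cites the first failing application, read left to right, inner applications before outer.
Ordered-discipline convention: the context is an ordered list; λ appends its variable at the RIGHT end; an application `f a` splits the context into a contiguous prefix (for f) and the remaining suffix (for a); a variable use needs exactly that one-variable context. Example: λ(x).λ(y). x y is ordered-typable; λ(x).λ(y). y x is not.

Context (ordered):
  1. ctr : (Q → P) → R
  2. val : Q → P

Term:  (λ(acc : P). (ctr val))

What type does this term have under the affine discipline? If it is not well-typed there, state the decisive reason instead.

term : P → R
use counts: ctr=1; val=1; acc [bound]=0
use order (left to right): ctr, val
typing: well-typed at P → R
across the five disciplines: ordered ✗, linear ✗, affine ✓, relevant ✗, unrestricted ✓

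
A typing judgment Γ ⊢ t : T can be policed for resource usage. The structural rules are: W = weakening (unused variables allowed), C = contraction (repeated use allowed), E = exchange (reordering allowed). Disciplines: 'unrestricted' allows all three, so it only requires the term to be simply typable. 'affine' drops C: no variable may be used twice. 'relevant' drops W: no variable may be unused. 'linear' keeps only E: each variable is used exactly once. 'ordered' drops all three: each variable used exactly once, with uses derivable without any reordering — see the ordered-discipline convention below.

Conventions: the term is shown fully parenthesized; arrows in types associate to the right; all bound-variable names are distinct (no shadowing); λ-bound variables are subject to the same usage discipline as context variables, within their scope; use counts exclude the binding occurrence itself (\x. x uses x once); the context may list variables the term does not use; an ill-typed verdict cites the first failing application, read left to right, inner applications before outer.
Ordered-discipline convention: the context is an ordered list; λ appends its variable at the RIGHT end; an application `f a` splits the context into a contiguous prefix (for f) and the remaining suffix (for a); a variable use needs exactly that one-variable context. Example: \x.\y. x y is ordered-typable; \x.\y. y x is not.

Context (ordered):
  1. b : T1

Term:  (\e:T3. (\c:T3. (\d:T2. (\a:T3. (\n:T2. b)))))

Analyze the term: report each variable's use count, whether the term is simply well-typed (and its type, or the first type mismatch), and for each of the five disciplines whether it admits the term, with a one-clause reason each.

usage: b=1; e (λ-bound)=0; c (λ-bound)=0; d (λ-bound)=0; a (λ-bound)=0; n (λ-bound)=0
left-to-right use order: b
typing: the term checks, with type T3 → T3 → T2 → T3 → T2 → T1
ordered: ✗ — unused: e, c, d, a, n — weakening required
linear: ✗ — unused: e, c, d, a, n — weakening required
affine: ✓ — no duplicate uses among b, e, c, d, a, n
relevant: ✗ — unused: e, c, d, a, n — weakening required
unrestricted: ✓ — well-typed at T3 → T3 → T2 → T3 → T2 → T1; no restrictions here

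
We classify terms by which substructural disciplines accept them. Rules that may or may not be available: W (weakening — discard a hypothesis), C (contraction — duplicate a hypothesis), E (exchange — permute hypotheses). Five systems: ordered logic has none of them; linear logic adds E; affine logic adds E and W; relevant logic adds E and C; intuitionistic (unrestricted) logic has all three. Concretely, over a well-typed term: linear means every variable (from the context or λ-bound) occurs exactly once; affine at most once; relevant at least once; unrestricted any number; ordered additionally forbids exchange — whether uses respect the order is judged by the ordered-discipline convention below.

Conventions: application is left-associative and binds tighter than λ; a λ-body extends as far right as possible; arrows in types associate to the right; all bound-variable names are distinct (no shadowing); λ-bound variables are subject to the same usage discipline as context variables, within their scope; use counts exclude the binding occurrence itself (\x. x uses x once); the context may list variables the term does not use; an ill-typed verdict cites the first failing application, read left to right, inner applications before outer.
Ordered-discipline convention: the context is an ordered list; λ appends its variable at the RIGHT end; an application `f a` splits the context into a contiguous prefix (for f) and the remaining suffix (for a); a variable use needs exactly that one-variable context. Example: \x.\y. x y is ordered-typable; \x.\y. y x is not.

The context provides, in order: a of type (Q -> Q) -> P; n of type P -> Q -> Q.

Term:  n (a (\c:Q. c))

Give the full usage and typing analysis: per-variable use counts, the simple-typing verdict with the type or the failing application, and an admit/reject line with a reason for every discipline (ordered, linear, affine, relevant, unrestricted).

usage: a: 1×; n: 1×; c (λ-bound): 1×
use order (left to right): n, a, c
typing: the term checks, with type Q -> Q
ordered: ✗ — no ordered split (uses run n, a, c)
linear: ✓ — a, n, c: one use apiece
affine: ✓ — a, n, c: no repeats, contraction unneeded
relevant: ✓ — every one of a, n, c appears
unrestricted: ✓ — type-checks (Q -> Q) and nothing is barred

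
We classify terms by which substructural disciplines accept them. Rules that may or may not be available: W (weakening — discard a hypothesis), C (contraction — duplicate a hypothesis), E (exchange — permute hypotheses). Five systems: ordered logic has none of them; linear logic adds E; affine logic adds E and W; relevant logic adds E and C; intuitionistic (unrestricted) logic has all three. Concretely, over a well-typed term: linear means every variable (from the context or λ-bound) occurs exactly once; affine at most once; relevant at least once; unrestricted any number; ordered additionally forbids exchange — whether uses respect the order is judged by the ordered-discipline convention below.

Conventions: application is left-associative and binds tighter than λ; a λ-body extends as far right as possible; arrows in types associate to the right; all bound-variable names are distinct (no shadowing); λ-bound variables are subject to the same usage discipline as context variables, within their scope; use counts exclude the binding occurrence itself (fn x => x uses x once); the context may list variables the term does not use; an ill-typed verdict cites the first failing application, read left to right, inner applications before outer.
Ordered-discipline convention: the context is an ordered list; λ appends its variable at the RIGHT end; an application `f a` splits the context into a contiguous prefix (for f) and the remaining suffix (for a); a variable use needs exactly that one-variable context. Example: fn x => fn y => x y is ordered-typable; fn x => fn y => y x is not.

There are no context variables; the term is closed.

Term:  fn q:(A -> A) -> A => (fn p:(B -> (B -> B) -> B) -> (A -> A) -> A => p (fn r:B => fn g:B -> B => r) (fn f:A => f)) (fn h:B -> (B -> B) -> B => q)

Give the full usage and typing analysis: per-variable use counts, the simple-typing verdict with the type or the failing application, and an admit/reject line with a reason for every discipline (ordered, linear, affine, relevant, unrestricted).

usage: q (λ-bound): 1; p (λ-bound): 1; r (λ-bound): 1; g (λ-bound): 0; f (λ-bound): 1; h (λ-bound): 0
use order (left to right): p, r, f, q
typing: well-typed at ((A -> A) -> A) -> A
ordered: ✗ — needs weakening: g, h unused
linear: ✗ — needs weakening: g, h unused
affine: ✓ — q, p, r, g, f, h: no repeats, contraction unneeded
relevant: ✗ — needs weakening: g, h unused
unrestricted: ✓ — simply typable at ((A -> A) -> A) -> A; W, C, E all held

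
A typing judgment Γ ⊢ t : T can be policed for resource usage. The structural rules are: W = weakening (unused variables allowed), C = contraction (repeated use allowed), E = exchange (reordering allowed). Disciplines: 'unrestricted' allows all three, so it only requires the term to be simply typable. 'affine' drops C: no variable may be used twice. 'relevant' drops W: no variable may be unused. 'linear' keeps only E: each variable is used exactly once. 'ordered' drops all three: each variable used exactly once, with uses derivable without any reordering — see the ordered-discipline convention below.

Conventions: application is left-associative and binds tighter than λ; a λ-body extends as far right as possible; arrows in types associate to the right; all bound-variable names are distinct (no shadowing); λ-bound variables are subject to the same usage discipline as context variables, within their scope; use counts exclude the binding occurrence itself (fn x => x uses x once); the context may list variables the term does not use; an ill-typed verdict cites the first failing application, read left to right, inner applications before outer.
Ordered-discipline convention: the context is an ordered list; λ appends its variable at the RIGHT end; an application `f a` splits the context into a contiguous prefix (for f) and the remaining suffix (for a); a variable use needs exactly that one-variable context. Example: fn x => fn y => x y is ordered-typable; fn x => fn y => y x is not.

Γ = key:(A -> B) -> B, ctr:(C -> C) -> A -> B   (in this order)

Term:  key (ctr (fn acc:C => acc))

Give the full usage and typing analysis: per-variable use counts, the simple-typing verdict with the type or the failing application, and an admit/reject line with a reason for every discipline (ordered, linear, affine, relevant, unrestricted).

variable uses: key ×1, ctr ×1, acc (λ-bound) ×1
order of uses: key, ctr, acc
typing: ✓ — B
ordered: ✓, single-use (key, ctr, acc), ordered derivation ok
linear: ✓, single use per variable (key, ctr, acc)
affine: ✓, no duplicate uses among key, ctr, acc
relevant: ✓, none of key, ctr, acc goes unused
unrestricted: ✓, typability at B is all that's needed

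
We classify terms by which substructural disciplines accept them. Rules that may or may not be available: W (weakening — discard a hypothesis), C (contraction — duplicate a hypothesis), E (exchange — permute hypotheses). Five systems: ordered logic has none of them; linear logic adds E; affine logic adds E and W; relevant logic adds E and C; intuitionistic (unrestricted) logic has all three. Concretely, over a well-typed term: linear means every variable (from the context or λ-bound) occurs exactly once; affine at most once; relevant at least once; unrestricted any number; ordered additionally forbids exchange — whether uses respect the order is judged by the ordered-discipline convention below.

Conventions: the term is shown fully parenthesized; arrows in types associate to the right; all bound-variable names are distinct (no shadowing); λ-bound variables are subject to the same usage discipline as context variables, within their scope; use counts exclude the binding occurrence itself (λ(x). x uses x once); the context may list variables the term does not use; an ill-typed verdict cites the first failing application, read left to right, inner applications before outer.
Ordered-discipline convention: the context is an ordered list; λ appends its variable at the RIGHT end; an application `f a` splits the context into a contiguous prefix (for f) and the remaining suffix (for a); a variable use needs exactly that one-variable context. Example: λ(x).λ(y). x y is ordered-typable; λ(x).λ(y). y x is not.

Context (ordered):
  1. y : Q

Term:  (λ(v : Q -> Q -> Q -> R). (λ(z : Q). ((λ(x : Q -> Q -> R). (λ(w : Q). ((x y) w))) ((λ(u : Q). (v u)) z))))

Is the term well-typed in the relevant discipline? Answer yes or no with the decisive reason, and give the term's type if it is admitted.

yes — y, v, z, x, w, u: all used, weakening unneeded; term : (Q -> Q -> Q -> R) -> Q -> Q -> R
usage: y: 1×, v (bound): 1×, z (bound): 1×, x (bound): 1×, w (bound): 1×, u (bound): 1×
use order (left to right): x, y, w, v, u, z
typing: well-typed at (Q -> Q -> Q -> R) -> Q -> Q -> R
summary: ordered ✗ · linear ✓ · affine ✓ · relevant ✓ · unrestricted ✓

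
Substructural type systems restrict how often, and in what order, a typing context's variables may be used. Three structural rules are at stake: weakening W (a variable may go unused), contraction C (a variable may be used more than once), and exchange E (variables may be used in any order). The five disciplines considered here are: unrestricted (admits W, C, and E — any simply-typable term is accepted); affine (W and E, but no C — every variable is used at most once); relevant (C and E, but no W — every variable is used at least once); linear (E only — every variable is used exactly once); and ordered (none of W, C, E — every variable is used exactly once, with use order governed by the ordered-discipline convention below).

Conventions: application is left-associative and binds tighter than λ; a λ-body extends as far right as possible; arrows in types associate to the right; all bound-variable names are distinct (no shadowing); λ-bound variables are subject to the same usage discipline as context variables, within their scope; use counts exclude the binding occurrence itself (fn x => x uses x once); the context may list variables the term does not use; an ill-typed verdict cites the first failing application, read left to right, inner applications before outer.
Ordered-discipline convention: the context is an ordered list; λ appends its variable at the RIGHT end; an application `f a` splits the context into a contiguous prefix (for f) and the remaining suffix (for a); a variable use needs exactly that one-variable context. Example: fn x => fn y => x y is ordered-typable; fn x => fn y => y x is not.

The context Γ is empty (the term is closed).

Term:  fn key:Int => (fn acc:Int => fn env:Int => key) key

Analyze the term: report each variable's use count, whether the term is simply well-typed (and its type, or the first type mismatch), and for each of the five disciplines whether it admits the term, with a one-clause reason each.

use counts: key [bound] ×2, acc [bound] ×0, env [bound] ×0
order of uses: key, key
typing: well-typed at Int → Int → Int
ordered ✗ (uses contraction: key ×2; unused: acc, env — weakening required)
linear ✗ (uses contraction: key ×2; unused: acc, env — weakening required)
affine ✗ (uses contraction: key ×2)
relevant ✗ (unused: acc, env — weakening required)
unrestricted ✓ (well-typed at Int → Int → Int; no restrictions here)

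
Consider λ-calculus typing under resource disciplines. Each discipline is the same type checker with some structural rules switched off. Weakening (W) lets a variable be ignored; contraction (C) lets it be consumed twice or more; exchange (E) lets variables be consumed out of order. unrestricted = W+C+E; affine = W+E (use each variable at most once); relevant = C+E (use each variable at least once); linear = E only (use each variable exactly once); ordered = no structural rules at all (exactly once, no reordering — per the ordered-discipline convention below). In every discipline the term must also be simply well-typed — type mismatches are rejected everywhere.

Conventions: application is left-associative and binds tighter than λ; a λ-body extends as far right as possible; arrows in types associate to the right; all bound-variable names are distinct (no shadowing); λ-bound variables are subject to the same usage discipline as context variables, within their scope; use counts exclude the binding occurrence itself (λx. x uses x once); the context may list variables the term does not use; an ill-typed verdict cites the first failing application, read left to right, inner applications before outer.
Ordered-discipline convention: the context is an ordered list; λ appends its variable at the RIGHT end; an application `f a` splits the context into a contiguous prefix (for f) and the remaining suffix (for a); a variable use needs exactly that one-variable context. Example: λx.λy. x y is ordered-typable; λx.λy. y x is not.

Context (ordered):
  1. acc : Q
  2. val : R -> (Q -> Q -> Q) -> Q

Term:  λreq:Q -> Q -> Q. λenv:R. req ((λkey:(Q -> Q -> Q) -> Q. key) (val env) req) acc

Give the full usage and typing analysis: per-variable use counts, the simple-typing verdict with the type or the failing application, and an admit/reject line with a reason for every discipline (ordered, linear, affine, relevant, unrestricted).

usage: acc: 1; val: 1; req (λ-bound): 2; env (λ-bound): 1; key (λ-bound): 1
order of uses: req, key, val, env, req, acc
typing: the term checks, with type (Q -> Q -> Q) -> R -> Q
ordered ✗ (uses contraction: req ×2)
linear ✗ (uses contraction: req ×2)
affine ✗ (uses contraction: req ×2)
relevant ✓ (at least one use each (acc, val, req, env, key))
unrestricted ✓ (typability at (Q -> Q -> Q) -> R -> Q is all that's needed)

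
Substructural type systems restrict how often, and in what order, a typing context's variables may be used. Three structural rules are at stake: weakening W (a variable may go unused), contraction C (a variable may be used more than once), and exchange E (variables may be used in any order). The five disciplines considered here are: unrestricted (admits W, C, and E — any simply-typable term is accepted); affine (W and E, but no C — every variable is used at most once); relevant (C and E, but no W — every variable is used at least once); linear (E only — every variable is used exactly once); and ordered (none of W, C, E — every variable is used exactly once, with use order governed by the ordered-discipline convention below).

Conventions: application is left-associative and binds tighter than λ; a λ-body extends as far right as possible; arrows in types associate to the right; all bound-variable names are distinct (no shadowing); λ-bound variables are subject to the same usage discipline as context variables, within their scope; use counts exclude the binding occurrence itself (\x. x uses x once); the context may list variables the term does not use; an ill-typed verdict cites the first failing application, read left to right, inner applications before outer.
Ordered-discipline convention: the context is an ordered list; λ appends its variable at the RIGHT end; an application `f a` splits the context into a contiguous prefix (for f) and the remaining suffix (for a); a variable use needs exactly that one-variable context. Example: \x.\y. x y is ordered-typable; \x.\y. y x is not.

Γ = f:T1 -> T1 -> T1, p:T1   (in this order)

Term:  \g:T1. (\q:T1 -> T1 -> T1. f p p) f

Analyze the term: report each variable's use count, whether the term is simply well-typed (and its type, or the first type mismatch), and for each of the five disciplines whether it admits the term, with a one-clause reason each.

usage: f: 2×; p: 2×; g (bound): 0×; q (bound): 0×
uses in reading order: f, p, p, f
typing: well-typed — term : T1 -> T1
ordered: ✗ — uses contraction: f ×2, p ×2; unused: g, q — weakening required
linear: ✗ — uses contraction: f ×2, p ×2; unused: g, q — weakening required
affine: ✗ — uses contraction: f ×2, p ×2
relevant: ✗ — unused: g, q — weakening required
unrestricted: ✓ — well-typed at T1 -> T1; no restrictions here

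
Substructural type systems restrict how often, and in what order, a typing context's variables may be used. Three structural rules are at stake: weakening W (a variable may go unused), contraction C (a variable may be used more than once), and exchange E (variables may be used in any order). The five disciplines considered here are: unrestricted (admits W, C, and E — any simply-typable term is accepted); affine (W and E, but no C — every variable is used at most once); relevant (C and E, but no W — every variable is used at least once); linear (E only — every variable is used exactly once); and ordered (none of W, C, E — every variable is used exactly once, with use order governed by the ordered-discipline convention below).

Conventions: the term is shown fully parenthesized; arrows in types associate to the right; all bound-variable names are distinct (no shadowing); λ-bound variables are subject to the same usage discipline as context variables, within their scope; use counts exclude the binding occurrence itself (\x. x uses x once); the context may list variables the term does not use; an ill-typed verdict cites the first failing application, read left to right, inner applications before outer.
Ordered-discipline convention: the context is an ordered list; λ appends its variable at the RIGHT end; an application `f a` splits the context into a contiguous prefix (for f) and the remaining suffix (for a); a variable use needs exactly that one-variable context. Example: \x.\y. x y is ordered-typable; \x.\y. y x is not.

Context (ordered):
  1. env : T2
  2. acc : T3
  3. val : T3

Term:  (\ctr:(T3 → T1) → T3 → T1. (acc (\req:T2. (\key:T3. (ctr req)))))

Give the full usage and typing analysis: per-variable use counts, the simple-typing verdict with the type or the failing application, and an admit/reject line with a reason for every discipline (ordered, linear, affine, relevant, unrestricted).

variable uses: env ×0; acc ×1; val ×0; ctr [bound] ×1; req [bound] ×1; key [bound] ×0
left-to-right use order: acc, ctr, req
typing: ill-typed: an argument T2 mismatches the expected T3 → T1
ordered: ✗ — the type mismatch rejects it
linear: ✗ — not simply typable
affine: ✗ — fails simple typing
relevant: ✗ — a type mismatch blocks all five
unrestricted: ✗ — the type mismatch rejects it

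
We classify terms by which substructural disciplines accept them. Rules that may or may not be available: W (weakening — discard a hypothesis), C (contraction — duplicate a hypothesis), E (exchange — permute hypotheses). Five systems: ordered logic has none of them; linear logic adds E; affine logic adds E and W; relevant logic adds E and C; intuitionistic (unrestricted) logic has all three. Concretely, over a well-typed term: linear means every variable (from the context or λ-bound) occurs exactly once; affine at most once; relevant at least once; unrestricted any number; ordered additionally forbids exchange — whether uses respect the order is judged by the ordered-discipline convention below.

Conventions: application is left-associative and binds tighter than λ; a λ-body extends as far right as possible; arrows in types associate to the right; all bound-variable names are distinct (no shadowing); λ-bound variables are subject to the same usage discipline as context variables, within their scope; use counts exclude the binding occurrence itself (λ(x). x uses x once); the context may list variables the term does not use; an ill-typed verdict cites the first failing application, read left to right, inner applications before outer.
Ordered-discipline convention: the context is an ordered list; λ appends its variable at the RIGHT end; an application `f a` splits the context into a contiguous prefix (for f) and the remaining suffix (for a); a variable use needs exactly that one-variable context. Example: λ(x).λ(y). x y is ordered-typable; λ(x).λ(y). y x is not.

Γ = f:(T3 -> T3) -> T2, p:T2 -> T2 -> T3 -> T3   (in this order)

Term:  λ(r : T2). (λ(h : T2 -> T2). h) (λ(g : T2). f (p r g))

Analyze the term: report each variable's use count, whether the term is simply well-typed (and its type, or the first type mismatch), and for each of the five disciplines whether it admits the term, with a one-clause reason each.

usage: f=1; p=1; r [bound]=1; h [bound]=1; g [bound]=1
left-to-right use order: h, f, p, r, g
typing: ✓ — T2 -> T2 -> T2
ordered: ✓, one use each (f, p, r, h, g); ordered split holds
linear: ✓, exactly-once usage across f, p, r, h, g
affine: ✓, at most one use each (f, p, r, h, g)
relevant: ✓, f, p, r, h, g: all used, weakening unneeded
unrestricted: ✓, type-checks (T2 -> T2 -> T2) and nothing is barred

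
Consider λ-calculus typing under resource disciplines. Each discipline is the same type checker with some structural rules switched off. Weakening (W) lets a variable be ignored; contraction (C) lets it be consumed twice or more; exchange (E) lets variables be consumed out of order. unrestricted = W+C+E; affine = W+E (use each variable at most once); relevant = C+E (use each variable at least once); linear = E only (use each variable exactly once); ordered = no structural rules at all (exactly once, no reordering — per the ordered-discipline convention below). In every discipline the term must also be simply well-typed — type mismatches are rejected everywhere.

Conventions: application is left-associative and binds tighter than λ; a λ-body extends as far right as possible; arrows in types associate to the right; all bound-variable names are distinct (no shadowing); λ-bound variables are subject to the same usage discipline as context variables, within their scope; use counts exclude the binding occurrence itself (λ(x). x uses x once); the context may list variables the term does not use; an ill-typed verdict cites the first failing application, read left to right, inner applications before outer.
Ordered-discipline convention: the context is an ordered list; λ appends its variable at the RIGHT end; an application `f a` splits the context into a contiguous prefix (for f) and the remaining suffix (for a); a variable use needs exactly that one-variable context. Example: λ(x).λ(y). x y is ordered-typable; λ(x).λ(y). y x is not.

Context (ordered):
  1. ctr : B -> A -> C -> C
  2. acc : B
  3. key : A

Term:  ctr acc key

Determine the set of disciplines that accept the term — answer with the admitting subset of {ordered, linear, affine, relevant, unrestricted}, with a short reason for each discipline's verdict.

admitting disciplines: ordered, linear, affine, relevant, unrestricted
use counts: ctr=1; acc=1; key=1
uses in reading order: ctr, acc, key
typing: ✓ — C -> C
ordered: ✓ — single-use (ctr, acc, key), ordered derivation ok
linear: ✓ — exactly-once usage across ctr, acc, key
affine: ✓ — no duplicate uses among ctr, acc, key
relevant: ✓ — none of ctr, acc, key goes unused
unrestricted: ✓ — well-typed at C -> C; no restrictions here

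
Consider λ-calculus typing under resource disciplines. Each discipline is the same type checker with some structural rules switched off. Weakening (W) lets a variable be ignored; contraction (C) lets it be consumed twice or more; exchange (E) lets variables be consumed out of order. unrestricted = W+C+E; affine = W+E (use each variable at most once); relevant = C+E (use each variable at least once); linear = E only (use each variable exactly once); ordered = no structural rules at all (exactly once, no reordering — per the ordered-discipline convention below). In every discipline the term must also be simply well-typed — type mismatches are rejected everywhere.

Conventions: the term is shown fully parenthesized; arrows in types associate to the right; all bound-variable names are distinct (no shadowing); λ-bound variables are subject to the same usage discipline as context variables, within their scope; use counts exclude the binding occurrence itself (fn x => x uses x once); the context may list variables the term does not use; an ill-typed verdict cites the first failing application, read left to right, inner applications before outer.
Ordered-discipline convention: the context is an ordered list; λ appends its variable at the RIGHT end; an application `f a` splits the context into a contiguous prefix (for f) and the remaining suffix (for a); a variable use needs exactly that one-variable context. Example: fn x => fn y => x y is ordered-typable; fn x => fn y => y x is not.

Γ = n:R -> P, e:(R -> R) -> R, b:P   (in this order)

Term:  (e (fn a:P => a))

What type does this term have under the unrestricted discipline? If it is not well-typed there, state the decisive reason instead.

not well-typed under unrestricted — a type mismatch blocks all five
variable uses: n=0; e=1; b=0; a (bound)=1
order of uses: e, a
typing: ill-typed: argument of type P -> P where R -> R is required
across the five disciplines: ordered ✗, linear ✗, affine ✗, relevant ✗, unrestricted ✗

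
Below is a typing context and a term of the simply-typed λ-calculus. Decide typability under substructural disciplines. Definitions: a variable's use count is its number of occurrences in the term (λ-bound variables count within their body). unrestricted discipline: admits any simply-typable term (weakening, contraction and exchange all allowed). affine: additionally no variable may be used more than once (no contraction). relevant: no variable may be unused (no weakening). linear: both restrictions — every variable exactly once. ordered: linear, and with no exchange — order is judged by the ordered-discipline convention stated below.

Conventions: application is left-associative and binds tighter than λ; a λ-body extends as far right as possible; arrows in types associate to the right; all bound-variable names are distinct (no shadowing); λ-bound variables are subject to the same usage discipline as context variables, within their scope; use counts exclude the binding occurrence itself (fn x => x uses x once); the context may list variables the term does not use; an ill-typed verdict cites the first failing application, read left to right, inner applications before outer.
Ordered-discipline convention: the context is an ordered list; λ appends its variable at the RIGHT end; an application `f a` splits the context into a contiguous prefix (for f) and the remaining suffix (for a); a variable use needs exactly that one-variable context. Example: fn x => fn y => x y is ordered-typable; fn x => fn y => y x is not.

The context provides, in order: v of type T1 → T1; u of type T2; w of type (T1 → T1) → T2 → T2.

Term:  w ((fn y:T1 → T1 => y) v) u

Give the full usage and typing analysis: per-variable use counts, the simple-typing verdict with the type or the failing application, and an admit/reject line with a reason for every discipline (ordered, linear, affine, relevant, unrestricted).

usage: v: 1×, u: 1×, w: 1×, y (λ-bound): 1×
order of uses: w, y, v, u
typing: the term checks, with type T2
ordered: ✗, no ordered split (uses run w, y, v, u)
linear: ✓, exactly-once usage across v, u, w, y
affine: ✓, none of v, u, w, y used more than once
relevant: ✓, none of v, u, w, y goes unused
unrestricted: ✓, type-checks (T2) and nothing is barred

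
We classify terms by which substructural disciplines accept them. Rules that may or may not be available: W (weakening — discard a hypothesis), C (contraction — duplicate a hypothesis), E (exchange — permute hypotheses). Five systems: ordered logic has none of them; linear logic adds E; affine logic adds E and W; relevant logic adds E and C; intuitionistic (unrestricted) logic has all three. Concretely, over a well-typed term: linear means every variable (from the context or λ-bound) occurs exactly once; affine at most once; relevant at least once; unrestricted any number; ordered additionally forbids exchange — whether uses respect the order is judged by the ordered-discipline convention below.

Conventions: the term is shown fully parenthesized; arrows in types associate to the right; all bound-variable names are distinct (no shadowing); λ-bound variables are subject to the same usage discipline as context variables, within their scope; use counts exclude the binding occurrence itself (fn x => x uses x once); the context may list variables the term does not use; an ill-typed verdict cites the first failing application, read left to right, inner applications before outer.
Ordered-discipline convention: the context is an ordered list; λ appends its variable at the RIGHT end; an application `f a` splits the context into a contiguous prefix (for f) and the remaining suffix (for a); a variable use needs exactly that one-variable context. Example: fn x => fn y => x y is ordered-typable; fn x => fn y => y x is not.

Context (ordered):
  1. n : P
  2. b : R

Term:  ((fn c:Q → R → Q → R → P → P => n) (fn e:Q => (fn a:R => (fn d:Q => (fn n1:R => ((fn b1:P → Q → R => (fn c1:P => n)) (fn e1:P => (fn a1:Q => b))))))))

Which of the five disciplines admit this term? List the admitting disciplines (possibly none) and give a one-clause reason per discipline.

admitted by: unrestricted
counts: n: 2, b: 1, c (bound): 0, e (bound): 0, a (bound): 0, d (bound): 0, n1 (bound): 0, b1 (bound): 0, c1 (bound): 0, e1 (bound): 0, a1 (bound): 0
uses in reading order: n, n, b
typing: well-typed at P
ordered: ✗ — n ×2 used more than once (contraction); needs weakening: c, e, a, d, n1, b1, c1, e1, a1 unused
linear: ✗ — n ×2 used more than once (contraction); needs weakening: c, e, a, d, n1, b1, c1, e1, a1 unused
affine: ✗ — n ×2 used more than once (contraction)
relevant: ✗ — needs weakening: c, e, a, d, n1, b1, c1, e1, a1 unused
unrestricted: ✓ — well-typed at P; no restrictions here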